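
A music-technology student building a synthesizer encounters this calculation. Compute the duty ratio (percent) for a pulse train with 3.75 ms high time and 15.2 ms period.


Duty cycle as a percentage:
DC = (t_on / T) * 100
   = (3.75 / 15.2) * 100
   = 0.246711 * 100
   = 24.67 %

24.67 %


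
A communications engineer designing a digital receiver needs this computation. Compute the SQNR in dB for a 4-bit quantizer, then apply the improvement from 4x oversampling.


Step 1 — baseline SQNR at Nyquist:
SQNR_base = 6.02*N + 1.76
          = 6.02*4 + 1.76
          = 25.84 dB

Step 2 — oversampling processing gain:
G = 10*log10(OSR) = 10*log10(4) = 6.02 dB

Step 3 — total:
SQNR_total = 25.84 + 6.02 = 31.86 dB

Base SQNR = 25.84 dB; oversampled SQNR = 31.86 dB


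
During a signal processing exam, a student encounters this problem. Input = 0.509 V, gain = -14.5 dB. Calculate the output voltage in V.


Output voltage from dB gain:
V_out = V_in * 10^(gain_dB / 20)
      = 0.509 * 10^(-14.5 / 20)
      = 0.509 * 0.188365
      = 0.0959 V

0.0959 V


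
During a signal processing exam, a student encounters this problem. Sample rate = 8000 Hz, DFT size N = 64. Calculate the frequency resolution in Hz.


DFT frequency resolution:
df = fs / N
   = 8000 / 64
   = 125.0 Hz

125.0 Hz


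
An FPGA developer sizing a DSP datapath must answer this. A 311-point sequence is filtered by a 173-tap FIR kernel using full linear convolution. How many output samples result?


Linear convolution output length:
L = N + M - 1
  = 311 + 173 - 1
  = 483 samples

483


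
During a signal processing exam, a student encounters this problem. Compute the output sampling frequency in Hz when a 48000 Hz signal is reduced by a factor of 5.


Decimation reduces the sample rate:
fs_out = fs_in / M
       = 48000 / 5
       = 9600.0 Hz

9600.0 Hz


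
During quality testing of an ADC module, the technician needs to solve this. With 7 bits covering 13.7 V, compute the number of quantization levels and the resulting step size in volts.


Step 1 — number of quantization levels:
L = 2^N = 2^7 = 128

Step 2 — LSB step size:
delta = Vfs / L
      = 13.7 / 128
      = 0.10703125 V

Levels = 128; step size = 0.10703125 V


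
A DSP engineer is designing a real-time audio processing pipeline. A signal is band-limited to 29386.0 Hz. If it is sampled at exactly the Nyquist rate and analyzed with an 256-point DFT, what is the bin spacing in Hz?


Step 1 — Nyquist sampling rate:
fs = 2 * fmax = 2 * 29386.0 = 58772.0 Hz

Step 2 — DFT bin spacing:
df = fs / N = 58772.0 / 256 = 229.5781 Hz

229.5781 Hz


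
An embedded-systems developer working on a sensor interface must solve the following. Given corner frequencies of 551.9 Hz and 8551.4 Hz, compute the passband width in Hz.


Bandwidth is the difference of -3dB frequencies:
BW = f_high - f_low
   = 8551.4 - 551.9
   = 7999.5 Hz

7999.5 Hz


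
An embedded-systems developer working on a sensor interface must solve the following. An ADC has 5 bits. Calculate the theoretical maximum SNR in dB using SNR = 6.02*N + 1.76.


Theoretical SNR for a full-scale sinusoid:
SNR = 6.02 * N + 1.76
    = 6.02 * 5 + 1.76
    = 30.1 + 1.76
    = 31.86 dB

31.86 dB


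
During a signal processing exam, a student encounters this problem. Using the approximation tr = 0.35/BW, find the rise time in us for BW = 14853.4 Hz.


Rise time from bandwidth relationship:
tr = 0.35 / BW
   = 0.35 / 14853.4
   = 2.356362853e-05 s
   = 23.5636 us

23.5636 us


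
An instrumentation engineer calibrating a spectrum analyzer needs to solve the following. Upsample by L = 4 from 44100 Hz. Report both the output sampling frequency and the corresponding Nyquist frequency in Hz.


Step 1 — output sample rate after interpolation by L:
fs_out = L * fs_in = 4 * 44100 = 176400 Hz

Step 2 — Nyquist frequency of the output stream:
f_Nyq = fs_out / 2 = 176400 / 2 = 88200.0 Hz

fs_out = 176400 Hz; f_Nyquist = 88200.0 Hz


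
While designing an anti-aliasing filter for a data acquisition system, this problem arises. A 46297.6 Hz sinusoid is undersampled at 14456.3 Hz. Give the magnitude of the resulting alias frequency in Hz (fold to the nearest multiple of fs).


Compute the nearest integer multiple of fs to the signal:
n = round(46297.6 / 14456.3) = 3
f_alias = |46297.6 - 3 * 14456.3|
        = |46297.6 - 43368.9|
        = 2928.7 Hz

2928.7


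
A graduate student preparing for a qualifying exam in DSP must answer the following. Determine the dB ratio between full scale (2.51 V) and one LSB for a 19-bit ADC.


Dynamic range from full-scale to LSB:
V_min = V_max / 2^bits = 2.51 / 2^19
DR = 20 * log10(V_max / V_min)
   = 20 * log10(2^19)
   = 20 * 19 * log10(2)
   = 114.39 dB

114.39 dB


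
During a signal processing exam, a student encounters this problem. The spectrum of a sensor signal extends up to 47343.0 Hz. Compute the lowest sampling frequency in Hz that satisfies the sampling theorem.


The Nyquist rate is twice the maximum frequency component.
fs_min = 2 * fmax
      = 2 * 47343.0
      = 94686.0 Hz

94686.0


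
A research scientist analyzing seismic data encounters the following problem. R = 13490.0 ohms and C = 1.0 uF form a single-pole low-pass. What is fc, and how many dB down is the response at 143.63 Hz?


Step 1 — cutoff frequency:
fc = 1 / (2*pi*R*C)
C = 1.0 uF = 1e-06 F
fc = 1 / (2*pi*13490.0*1e-06)
   = 11.798 Hz

Step 2 — magnitude at f = 143.63 Hz:
|H(f)| = 1 / sqrt(1 + (f/fc)^2)
f/fc = 143.63 / 11.798 = 12.174097
|H| = 1 / sqrt(1 + 148.208638) = 0.0818659
|H|_dB = 20*log10(0.0818659) = -21.74 dB

fc = 11.798 Hz; |H(143.63 Hz)| = -21.74 dB


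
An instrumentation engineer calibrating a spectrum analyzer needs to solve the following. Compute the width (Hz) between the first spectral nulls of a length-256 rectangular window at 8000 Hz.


Main lobe width for a rectangular window:
Width = 2 * fs / N
      = 2 * 8000 / 256
      = 16000 / 256
      = 62.5 Hz

62.5 Hz


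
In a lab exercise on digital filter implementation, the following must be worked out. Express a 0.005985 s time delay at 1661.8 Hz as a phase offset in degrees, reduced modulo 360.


Phase shift from frequency and time delay:
phi = 360 * f * t_delay
    = 360 * 1661.8 * 0.005985
    = 3580.51 degrees
    mod 360 = 340.51 degrees

340.51 degrees


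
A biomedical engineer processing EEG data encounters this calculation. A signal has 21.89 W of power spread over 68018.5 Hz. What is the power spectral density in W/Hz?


Power spectral density:
PSD = P / BW
    = 21.89 / 68018.5
    = 0.00032182 W/Hz

0.00032182 W/Hz


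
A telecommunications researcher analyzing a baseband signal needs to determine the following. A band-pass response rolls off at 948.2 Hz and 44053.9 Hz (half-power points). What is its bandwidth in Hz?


Bandwidth is the difference of -3dB frequencies:
BW = f_high - f_low
   = 44053.9 - 948.2
   = 43105.7 Hz

43105.7 Hz


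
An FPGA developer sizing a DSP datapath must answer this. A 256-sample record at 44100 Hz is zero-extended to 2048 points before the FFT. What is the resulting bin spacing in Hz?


Frequency resolution after zero-padding:
N_padded = 256 * 8 = 2048
df = fs / N_padded
   = 44100 / 2048
   = 21.5332 Hz

21.5332 Hz


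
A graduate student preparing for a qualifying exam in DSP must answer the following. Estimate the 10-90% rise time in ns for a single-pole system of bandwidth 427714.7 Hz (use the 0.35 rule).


Rise time from bandwidth relationship:
tr = 0.35 / BW
   = 0.35 / 427714.7
   = 8.183024806e-07 s
   = 818.3025 ns

818.3025 ns


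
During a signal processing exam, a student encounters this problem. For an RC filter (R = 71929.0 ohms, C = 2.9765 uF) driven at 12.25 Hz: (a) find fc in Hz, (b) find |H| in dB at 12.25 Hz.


Step 1 — cutoff frequency:
fc = 1 / (2*pi*R*C)
C = 2.9765 uF = 2.9765e-06 F
fc = 1 / (2*pi*71929.0*2.9765e-06)
   = 0.743379 Hz

Step 2 — magnitude at f = 12.25 Hz:
|H(f)| = 1 / sqrt(1 + (f/fc)^2)
f/fc = 12.25 / 0.743379 = 16.478808
|H| = 1 / sqrt(1 + 271.551113) = 0.0605726
|H|_dB = 20*log10(0.0605726) = -24.35 dB

fc = 0.743379 Hz; |H(12.25 Hz)| = -24.35 dB


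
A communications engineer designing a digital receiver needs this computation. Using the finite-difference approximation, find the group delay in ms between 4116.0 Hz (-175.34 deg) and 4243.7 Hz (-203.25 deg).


Group delay from phase difference:
tau = -d(phi)/d(omega)
d(phi) = -27.91 deg = -0.487121 rad
d(omega) = 2*pi*(4243.7 - 4116.0) = 802.3628 rad/s
tau = -(-0.487121) / 802.3628
    = 0.6071 ms

0.6071 ms


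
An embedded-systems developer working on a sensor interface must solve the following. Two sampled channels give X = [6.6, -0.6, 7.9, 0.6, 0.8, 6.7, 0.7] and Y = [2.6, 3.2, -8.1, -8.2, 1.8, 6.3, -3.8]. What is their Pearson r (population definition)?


Pearson correlation coefficient (population):
r = cov(X,Y) / (std(X) * std(Y))
Mean X = 3.2429, Mean Y = -0.8857
Cov(X,Y) = 1.060816
Std(X) = 3.361487, Std(Y) = 5.368274
r = 0.0588

0.0588


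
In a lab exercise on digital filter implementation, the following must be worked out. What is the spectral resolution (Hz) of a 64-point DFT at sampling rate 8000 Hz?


DFT frequency resolution:
df = fs / N
   = 8000 / 64
   = 125.0 Hz

125.0 Hz


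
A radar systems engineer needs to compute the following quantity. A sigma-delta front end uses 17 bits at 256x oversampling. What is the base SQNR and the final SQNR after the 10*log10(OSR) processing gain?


Step 1 — baseline SQNR at Nyquist:
SQNR_base = 6.02*N + 1.76
          = 6.02*17 + 1.76
          = 104.1 dB

Step 2 — oversampling processing gain:
G = 10*log10(OSR) = 10*log10(256) = 24.08 dB

Step 3 — total:
SQNR_total = 104.1 + 24.08 = 128.18 dB

Base SQNR = 104.1 dB; oversampled SQNR = 128.18 dB


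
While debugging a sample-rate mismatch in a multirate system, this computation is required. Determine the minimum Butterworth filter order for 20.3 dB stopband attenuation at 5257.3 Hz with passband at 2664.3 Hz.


Butterworth filter order formula:
n = log10(10^(A/10) - 1) / (2 * log10(f_stop/f_pass))
10^(20.3/10) - 1 = 106.1519
f_stop/f_pass = 5257.3 / 2664.3 = 1.9732
n = 3.4317 -> ceil = 4

4


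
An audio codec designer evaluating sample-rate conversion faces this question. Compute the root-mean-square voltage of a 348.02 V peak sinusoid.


RMS voltage for a sinusoidal waveform:
V_rms = V_peak / sqrt(2)
      = 348.02 / 1.414214
      = 246.087 V

246.087 V


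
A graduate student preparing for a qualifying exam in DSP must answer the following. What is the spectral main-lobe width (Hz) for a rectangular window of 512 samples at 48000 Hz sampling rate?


Main lobe width for a rectangular window:
Width = 2 * fs / N
      = 2 * 48000 / 512
      = 96000 / 512
      = 187.5 Hz

187.5 Hz


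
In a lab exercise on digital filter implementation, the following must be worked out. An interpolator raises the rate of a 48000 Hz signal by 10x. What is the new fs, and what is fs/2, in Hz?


Step 1 — output sample rate after interpolation by L:
fs_out = L * fs_in = 10 * 48000 = 480000 Hz

Step 2 — Nyquist frequency of the output stream:
f_Nyq = fs_out / 2 = 480000 / 2 = 240000.0 Hz

fs_out = 480000 Hz; f_Nyquist = 240000.0 Hz


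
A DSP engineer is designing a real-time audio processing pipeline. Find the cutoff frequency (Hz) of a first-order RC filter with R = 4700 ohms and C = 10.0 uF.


Cutoff frequency of a first-order RC filter:
fc = 1 / (2 * pi * R * C)
C = 10.0 uF = 1e-05 F
fc = 1 / (2 * pi * 4700 * 1e-05)
   = 1 / 0.29530970943744
   = 3.386275 Hz

3.386275 Hz


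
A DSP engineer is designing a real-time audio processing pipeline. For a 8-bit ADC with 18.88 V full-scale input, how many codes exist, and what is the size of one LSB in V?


Step 1 — number of quantization levels:
L = 2^N = 2^8 = 256

Step 2 — LSB step size:
delta = Vfs / L
      = 18.88 / 256
      = 0.07375 V

Levels = 256; step size = 0.07375 V


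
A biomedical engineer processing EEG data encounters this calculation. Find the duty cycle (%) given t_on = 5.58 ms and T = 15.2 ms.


Duty cycle as a percentage:
DC = (t_on / T) * 100
   = (5.58 / 15.2) * 100
   = 0.367105 * 100
   = 36.71 %

36.71 %


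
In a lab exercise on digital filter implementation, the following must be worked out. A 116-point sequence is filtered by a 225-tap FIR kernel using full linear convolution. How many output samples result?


Linear convolution output length:
L = N + M - 1
  = 116 + 225 - 1
  = 340 samples

340


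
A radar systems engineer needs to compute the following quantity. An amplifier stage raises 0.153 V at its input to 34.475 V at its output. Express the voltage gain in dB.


Voltage gain in dB:
G = 20 * log10(Vout / Vin)
  = 20 * log10(34.475 / 0.153)
  = 20 * log10(225.326797)
  = 20 * 2.352813
  = 47.06 dB

47.06 dB


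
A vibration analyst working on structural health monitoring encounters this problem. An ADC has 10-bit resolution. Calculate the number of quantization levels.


Number of quantization levels = 2^N
= 2^10
= 1024

1024


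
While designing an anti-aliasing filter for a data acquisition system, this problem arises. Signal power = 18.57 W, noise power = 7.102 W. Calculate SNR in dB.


SNR in decibels:
SNR = 10 * log10(Ps / Pn)
    = 10 * log10(18.57 / 7.102)
    = 10 * log10(2.6148)
    = 10 * 0.4174
    = 4.17 dB

4.17 dB


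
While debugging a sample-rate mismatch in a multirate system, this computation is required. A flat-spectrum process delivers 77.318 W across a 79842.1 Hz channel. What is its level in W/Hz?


Power spectral density:
PSD = P / BW
    = 77.318 / 79842.1
    = 0.00096839 W/Hz

0.00096839 W/Hz


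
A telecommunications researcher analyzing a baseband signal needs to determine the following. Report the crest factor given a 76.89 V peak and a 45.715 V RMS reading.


Crest factor is the ratio of peak to RMS:
CF = V_peak / V_rms
   = 76.89 / 45.715
   = 1.6819

1.6819


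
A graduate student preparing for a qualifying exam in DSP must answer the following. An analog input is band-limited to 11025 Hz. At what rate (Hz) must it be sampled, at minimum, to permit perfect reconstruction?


The Nyquist rate is twice the maximum frequency component.
fs_min = 2 * fmax
      = 2 * 11025
      = 22050 Hz

22050


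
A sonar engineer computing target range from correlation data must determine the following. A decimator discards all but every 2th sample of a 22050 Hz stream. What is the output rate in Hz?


Decimation reduces the sample rate:
fs_out = fs_in / M
       = 22050 / 2
       = 11025.0 Hz

11025.0 Hz


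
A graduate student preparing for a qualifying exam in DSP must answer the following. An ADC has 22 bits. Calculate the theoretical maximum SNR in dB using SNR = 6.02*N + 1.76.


Theoretical SNR for a full-scale sinusoid:
SNR = 6.02 * N + 1.76
    = 6.02 * 22 + 1.76
    = 132.44 + 1.76
    = 134.2 dB

134.2 dB


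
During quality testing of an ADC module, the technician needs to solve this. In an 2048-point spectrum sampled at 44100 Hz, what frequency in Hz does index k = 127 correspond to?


Frequency of DFT bin k:
f_k = k * fs / N
    = 127 * 44100 / 2048
    = 5600700 / 2048
    = 2734.717 Hz

2734.717 Hz


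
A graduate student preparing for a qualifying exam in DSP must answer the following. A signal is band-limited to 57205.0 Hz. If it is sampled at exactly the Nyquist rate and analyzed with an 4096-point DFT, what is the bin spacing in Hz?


Step 1 — Nyquist sampling rate:
fs = 2 * fmax = 2 * 57205.0 = 114410.0 Hz

Step 2 — DFT bin spacing:
df = fs / N = 114410.0 / 4096 = 27.9321 Hz

27.9321 Hz


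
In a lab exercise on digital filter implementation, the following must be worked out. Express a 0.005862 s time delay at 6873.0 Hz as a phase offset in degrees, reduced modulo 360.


Phase shift from frequency and time delay:
phi = 360 * f * t_delay
    = 360 * 6873.0 * 0.005862
    = 14504.23 degrees
    mod 360 = 104.23 degrees

104.23 degrees


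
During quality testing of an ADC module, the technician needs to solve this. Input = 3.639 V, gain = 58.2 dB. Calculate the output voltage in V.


Output voltage from dB gain:
V_out = V_in * 10^(gain_dB / 20)
      = 3.639 * 10^(58.2 / 20)
      = 3.639 * 812.830516
      = 2957.8902 V

2957.8902 V


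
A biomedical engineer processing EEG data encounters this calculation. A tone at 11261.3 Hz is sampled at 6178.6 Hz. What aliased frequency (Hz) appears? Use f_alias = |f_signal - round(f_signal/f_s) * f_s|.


Compute the nearest integer multiple of fs to the signal:
n = round(11261.3 / 6178.6) = 2
f_alias = |11261.3 - 2 * 6178.6|
        = |11261.3 - 12357.2|
        = 1095.9 Hz

1095.9


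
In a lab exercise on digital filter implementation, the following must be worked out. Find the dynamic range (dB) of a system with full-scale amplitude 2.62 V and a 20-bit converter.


Dynamic range from full-scale to LSB:
V_min = V_max / 2^bits = 2.62 / 2^20
DR = 20 * log10(V_max / V_min)
   = 20 * log10(2^20)
   = 20 * 20 * log10(2)
   = 120.41 dB

120.41 dB


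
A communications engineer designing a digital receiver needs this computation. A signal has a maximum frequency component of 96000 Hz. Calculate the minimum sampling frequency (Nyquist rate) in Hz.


The Nyquist rate is twice the maximum frequency component.
fs_min = 2 * fmax
      = 2 * 96000
      = 192000 Hz

192000


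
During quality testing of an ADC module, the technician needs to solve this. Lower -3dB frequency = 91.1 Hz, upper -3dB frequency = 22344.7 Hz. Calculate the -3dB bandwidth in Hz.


Bandwidth is the difference of -3dB frequencies:
BW = f_high - f_low
   = 22344.7 - 91.1
   = 22253.6 Hz

22253.6 Hz


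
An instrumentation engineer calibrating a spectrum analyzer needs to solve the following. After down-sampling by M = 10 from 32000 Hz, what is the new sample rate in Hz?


Decimation reduces the sample rate:
fs_out = fs_in / M
       = 32000 / 10
       = 3200.0 Hz

3200.0 Hz


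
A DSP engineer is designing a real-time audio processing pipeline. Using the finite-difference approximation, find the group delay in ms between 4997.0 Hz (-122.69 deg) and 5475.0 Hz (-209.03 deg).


Group delay from phase difference:
tau = -d(phi)/d(omega)
d(phi) = -86.34 deg = -1.506917 rad
d(omega) = 2*pi*(5475.0 - 4997.0) = 3003.3626 rad/s
tau = -(-1.506917) / 3003.3626
    = 0.5017 ms

0.5017 ms


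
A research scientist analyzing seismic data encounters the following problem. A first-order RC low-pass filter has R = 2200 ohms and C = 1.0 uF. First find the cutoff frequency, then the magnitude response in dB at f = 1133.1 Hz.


Step 1 — cutoff frequency:
fc = 1 / (2*pi*R*C)
C = 1.0 uF = 1e-06 F
fc = 1 / (2*pi*2200*1e-06)
   = 72.3432 Hz

Step 2 — magnitude at f = 1133.1 Hz:
|H(f)| = 1 / sqrt(1 + (f/fc)^2)
f/fc = 1133.1 / 72.3432 = 15.66284
|H| = 1 / sqrt(1 + 245.324557) = 0.0637157
|H|_dB = 20*log10(0.0637157) = -23.92 dB

fc = 72.3432 Hz; |H(1133.1 Hz)| = -23.92 dB


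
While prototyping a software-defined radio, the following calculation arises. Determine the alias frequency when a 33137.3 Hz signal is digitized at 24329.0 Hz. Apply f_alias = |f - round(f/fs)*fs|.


Compute the nearest integer multiple of fs to the signal:
n = round(33137.3 / 24329.0) = 1
f_alias = |33137.3 - 1 * 24329.0|
        = |33137.3 - 24329.0|
        = 8808.3 Hz

8808.3


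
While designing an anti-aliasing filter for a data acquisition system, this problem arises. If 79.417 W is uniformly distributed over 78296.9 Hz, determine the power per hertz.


Power spectral density:
PSD = P / BW
    = 79.417 / 78296.9
    = 0.00101431 W/Hz

0.00101431 W/Hz


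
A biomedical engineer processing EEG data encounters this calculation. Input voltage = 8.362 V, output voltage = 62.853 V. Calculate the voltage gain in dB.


Voltage gain in dB:
G = 20 * log10(Vout / Vin)
  = 20 * log10(62.853 / 8.362)
  = 20 * log10(7.516503)
  = 20 * 0.876016
  = 17.52 dB

17.52 dB


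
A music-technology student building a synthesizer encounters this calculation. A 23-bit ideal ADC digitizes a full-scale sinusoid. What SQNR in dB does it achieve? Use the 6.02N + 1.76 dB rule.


Theoretical SNR for a full-scale sinusoid:
SNR = 6.02 * N + 1.76
    = 6.02 * 23 + 1.76
    = 138.46 + 1.76
    = 140.22 dB

140.22 dB


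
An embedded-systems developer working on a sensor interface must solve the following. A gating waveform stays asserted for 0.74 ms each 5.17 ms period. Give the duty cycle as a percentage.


Duty cycle as a percentage:
DC = (t_on / T) * 100
   = (0.74 / 5.17) * 100
   = 0.143133 * 100
   = 14.31 %

14.31 %


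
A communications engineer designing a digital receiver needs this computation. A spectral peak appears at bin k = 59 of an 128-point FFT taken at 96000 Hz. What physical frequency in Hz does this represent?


Frequency of DFT bin k:
f_k = k * fs / N
    = 59 * 96000 / 128
    = 5664000 / 128
    = 44250.0 Hz

44250.0 Hz


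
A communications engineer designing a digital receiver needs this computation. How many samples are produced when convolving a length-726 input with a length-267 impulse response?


Linear convolution output length:
L = N + M - 1
  = 726 + 267 - 1
  = 992 samples

992


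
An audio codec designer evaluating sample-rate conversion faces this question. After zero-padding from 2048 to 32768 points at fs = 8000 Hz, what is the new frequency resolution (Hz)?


Frequency resolution after zero-padding:
N_padded = 2048 * 16 = 32768
df = fs / N_padded
   = 8000 / 32768
   = 0.2441 Hz

0.2441 Hz


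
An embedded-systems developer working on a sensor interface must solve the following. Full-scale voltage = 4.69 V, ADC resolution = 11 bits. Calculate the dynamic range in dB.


Dynamic range from full-scale to LSB:
V_min = V_max / 2^bits = 4.69 / 2^11
DR = 20 * log10(V_max / V_min)
   = 20 * log10(2^11)
   = 20 * 11 * log10(2)
   = 66.23 dB

66.23 dB


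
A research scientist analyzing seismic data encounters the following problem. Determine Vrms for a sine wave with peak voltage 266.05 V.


RMS voltage for a sinusoidal waveform:
V_rms = V_peak / sqrt(2)
      = 266.05 / 1.414214
      = 188.126 V

188.126 V


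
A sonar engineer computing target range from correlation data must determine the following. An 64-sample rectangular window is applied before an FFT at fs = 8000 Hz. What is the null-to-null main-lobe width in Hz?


Main lobe width for a rectangular window:
Width = 2 * fs / N
      = 2 * 8000 / 64
      = 16000 / 64
      = 250.0 Hz

250.0 Hz


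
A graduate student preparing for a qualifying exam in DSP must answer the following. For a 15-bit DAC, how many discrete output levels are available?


Number of quantization levels = 2^N
= 2^15
= 32768

32768


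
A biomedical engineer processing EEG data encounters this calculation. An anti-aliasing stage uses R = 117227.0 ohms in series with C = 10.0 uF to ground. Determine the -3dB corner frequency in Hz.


Cutoff frequency of a first-order RC filter:
fc = 1 / (2 * pi * R * C)
C = 10.0 uF = 1e-05 F
fc = 1 / (2 * pi * 117227.0 * 1e-05)
   = 1 / 7.3655896400474
   = 0.135766 Hz

0.135766 Hz


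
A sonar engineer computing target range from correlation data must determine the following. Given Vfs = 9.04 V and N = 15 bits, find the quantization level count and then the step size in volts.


Step 1 — number of quantization levels:
L = 2^N = 2^15 = 32768

Step 2 — LSB step size:
delta = Vfs / L
      = 9.04 / 32768
      = 0.00027588 V

Levels = 32768; step size = 0.00027588 V


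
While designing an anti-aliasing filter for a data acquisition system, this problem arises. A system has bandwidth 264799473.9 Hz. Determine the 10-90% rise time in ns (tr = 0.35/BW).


Rise time from bandwidth relationship:
tr = 0.35 / BW
   = 0.35 / 264799473.9
   = 1.321754892e-09 s
   = 1.3218 ns

1.3218 ns


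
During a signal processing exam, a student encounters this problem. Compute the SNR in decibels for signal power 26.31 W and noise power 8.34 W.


SNR in decibels:
SNR = 10 * log10(Ps / Pn)
    = 10 * log10(26.31 / 8.34)
    = 10 * log10(3.1547)
    = 10 * 0.499
    = 4.99 dB

4.99 dB


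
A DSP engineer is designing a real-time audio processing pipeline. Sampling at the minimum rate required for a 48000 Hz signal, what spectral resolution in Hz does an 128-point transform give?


Step 1 — Nyquist sampling rate:
fs = 2 * fmax = 2 * 48000 = 96000 Hz

Step 2 — DFT bin spacing:
df = fs / N = 96000 / 128 = 750.0 Hz

750.0 Hz


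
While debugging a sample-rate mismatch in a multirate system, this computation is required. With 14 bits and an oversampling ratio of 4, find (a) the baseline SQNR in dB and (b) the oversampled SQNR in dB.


Step 1 — baseline SQNR at Nyquist:
SQNR_base = 6.02*N + 1.76
          = 6.02*14 + 1.76
          = 86.04 dB

Step 2 — oversampling processing gain:
G = 10*log10(OSR) = 10*log10(4) = 6.02 dB

Step 3 — total:
SQNR_total = 86.04 + 6.02 = 92.06 dB

Base SQNR = 86.04 dB; oversampled SQNR = 92.06 dB


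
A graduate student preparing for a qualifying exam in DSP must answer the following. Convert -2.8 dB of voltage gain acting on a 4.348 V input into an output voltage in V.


Output voltage from dB gain:
V_out = V_in * 10^(gain_dB / 20)
      = 4.348 * 10^(-2.8 / 20)
      = 4.348 * 0.724436
      = 3.1498 V

3.1498 V


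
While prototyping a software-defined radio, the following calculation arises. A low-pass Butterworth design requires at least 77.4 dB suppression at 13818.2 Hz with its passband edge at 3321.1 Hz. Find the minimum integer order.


Butterworth filter order formula:
n = log10(10^(A/10) - 1) / (2 * log10(f_stop/f_pass))
10^(77.4/10) - 1 = 54954086.3858
f_stop/f_pass = 13818.2 / 3321.1 = 4.1607
n = 6.2503 -> ceil = 7

7


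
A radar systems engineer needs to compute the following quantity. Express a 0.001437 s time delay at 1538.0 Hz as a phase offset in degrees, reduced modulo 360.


Phase shift from frequency and time delay:
phi = 360 * f * t_delay
    = 360 * 1538.0 * 0.001437
    = 795.64 degrees
    mod 360 = 75.64 degrees

75.64 degrees


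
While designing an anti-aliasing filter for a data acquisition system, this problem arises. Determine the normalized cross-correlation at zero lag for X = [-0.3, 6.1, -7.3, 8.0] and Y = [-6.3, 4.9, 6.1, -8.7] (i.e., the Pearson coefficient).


Pearson correlation coefficient (population):
r = cov(X,Y) / (std(X) * std(Y))
Mean X = 1.625, Mean Y = -1.0
Cov(X,Y) = -18.9625
Std(X) = 6.000573, Std(Y) = 6.568866
r = -0.4811

-0.4811


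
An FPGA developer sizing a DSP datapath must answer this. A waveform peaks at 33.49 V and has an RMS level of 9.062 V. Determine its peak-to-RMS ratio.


Crest factor is the ratio of peak to RMS:
CF = V_peak / V_rms
   = 33.49 / 9.062
   = 3.6957

3.6957


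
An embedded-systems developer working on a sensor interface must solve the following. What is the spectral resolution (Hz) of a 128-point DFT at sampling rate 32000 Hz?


DFT frequency resolution:
df = fs / N
   = 32000 / 128
   = 250.0 Hz

250.0 Hz


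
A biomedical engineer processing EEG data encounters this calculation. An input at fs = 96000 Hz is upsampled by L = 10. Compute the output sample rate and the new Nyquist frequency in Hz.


Step 1 — output sample rate after interpolation by L:
fs_out = L * fs_in = 10 * 96000 = 960000 Hz

Step 2 — Nyquist frequency of the output stream:
f_Nyq = fs_out / 2 = 960000 / 2 = 480000.0 Hz

fs_out = 960000 Hz; f_Nyquist = 480000.0 Hz


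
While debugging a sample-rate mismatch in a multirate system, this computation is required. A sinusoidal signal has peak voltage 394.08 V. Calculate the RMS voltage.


RMS voltage for a sinusoidal waveform:
V_rms = V_peak / sqrt(2)
      = 394.08 / 1.414214
      = 278.657 V

278.657 V


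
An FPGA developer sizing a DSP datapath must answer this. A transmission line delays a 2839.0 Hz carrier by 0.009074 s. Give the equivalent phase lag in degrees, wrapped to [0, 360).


Phase shift from frequency and time delay:
phi = 360 * f * t_delay
    = 360 * 2839.0 * 0.009074
    = 9273.99 degrees
    mod 360 = 273.99 degrees

273.99 degrees


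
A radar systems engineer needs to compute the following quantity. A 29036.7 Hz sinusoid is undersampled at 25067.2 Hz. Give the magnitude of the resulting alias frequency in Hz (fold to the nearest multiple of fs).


Compute the nearest integer multiple of fs to the signal:
n = round(29036.7 / 25067.2) = 1
f_alias = |29036.7 - 1 * 25067.2|
        = |29036.7 - 25067.2|
        = 3969.5 Hz

3969.5


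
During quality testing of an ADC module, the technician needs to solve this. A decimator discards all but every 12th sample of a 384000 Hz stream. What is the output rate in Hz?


Decimation reduces the sample rate:
fs_out = fs_in / M
       = 384000 / 12
       = 32000.0 Hz

32000.0 Hz


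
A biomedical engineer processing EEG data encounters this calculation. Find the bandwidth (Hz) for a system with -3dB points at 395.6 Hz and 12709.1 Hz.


Bandwidth is the difference of -3dB frequencies:
BW = f_high - f_low
   = 12709.1 - 395.6
   = 12313.5 Hz

12313.5 Hz


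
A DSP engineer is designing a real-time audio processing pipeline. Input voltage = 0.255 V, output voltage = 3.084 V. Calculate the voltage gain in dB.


Voltage gain in dB:
G = 20 * log10(Vout / Vin)
  = 20 * log10(3.084 / 0.255)
  = 20 * log10(12.094118)
  = 20 * 1.082574
  = 21.65 dB

21.65 dB


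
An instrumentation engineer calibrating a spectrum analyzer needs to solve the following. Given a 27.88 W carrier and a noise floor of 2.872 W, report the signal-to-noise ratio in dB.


SNR in decibels:
SNR = 10 * log10(Ps / Pn)
    = 10 * log10(27.88 / 2.872)
    = 10 * log10(9.7075)
    = 10 * 0.9871
    = 9.87 dB

9.87 dB


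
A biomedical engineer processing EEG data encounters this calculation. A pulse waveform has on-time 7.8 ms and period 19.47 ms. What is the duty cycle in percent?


Duty cycle as a percentage:
DC = (t_on / T) * 100
   = (7.8 / 19.47) * 100
   = 0.400616 * 100
   = 40.06 %

40.06 %


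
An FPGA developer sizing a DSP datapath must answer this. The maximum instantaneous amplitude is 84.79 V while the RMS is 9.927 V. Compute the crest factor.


Crest factor is the ratio of peak to RMS:
CF = V_peak / V_rms
   = 84.79 / 9.927
   = 8.5414

8.5414


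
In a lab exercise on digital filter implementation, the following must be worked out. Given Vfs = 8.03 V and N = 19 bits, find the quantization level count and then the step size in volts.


Step 1 — number of quantization levels:
L = 2^N = 2^19 = 524288

Step 2 — LSB step size:
delta = Vfs / L
      = 8.03 / 524288
      = 1.532e-05 V

Levels = 524288; step size = 1.532e-05 V


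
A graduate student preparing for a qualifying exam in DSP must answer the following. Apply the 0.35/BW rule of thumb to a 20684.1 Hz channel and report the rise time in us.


Rise time from bandwidth relationship:
tr = 0.35 / BW
   = 0.35 / 20684.1
   = 1.692121001e-05 s
   = 16.9212 us

16.9212 us


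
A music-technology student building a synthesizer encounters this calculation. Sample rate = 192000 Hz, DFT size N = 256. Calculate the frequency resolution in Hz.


DFT frequency resolution:
df = fs / N
   = 192000 / 256
   = 750.0 Hz

750.0 Hz


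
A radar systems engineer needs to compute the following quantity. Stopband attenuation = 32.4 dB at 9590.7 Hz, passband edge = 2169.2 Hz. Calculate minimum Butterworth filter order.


Butterworth filter order formula:
n = log10(10^(A/10) - 1) / (2 * log10(f_stop/f_pass))
10^(32.4/10) - 1 = 1736.8008
f_stop/f_pass = 9590.7 / 2169.2 = 4.4213
n = 2.5093 -> ceil = 3

3


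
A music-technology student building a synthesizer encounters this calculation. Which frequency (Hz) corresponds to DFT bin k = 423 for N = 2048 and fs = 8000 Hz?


Frequency of DFT bin k:
f_k = k * fs / N
    = 423 * 8000 / 2048
    = 3384000 / 2048
    = 1652.344 Hz

1652.344 Hz


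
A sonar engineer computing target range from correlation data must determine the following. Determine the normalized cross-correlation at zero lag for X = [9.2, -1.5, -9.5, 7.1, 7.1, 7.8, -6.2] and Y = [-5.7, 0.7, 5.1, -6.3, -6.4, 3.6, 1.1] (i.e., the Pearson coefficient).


Pearson correlation coefficient (population):
r = cov(X,Y) / (std(X) * std(Y))
Mean X = 2.0, Mean Y = -1.1286
Cov(X,Y) = -22.15
Std(X) = 7.063386, Std(Y) = 4.549636
r = -0.6893

-0.6893


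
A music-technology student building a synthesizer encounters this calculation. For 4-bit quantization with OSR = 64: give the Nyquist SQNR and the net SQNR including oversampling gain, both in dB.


Step 1 — baseline SQNR at Nyquist:
SQNR_base = 6.02*N + 1.76
          = 6.02*4 + 1.76
          = 25.84 dB

Step 2 — oversampling processing gain:
G = 10*log10(OSR) = 10*log10(64) = 18.06 dB

Step 3 — total:
SQNR_total = 25.84 + 18.06 = 43.9 dB

Base SQNR = 25.84 dB; oversampled SQNR = 43.9 dB


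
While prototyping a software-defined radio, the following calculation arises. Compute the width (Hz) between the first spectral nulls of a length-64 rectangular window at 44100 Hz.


Main lobe width for a rectangular window:
Width = 2 * fs / N
      = 2 * 44100 / 64
      = 88200 / 64
      = 1378.125 Hz

1378.125 Hz


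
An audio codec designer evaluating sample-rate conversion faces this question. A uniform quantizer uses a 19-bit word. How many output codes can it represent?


Number of quantization levels = 2^N
= 2^19
= 524288

524288


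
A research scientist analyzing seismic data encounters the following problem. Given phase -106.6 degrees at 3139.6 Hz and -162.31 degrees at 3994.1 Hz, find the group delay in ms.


Group delay from phase difference:
tau = -d(phi)/d(omega)
d(phi) = -55.71 deg = -0.972323 rad
d(omega) = 2*pi*(3994.1 - 3139.6) = 5368.9818 rad/s
tau = -(-0.972323) / 5368.9818
    = 0.1811 ms

0.1811 ms


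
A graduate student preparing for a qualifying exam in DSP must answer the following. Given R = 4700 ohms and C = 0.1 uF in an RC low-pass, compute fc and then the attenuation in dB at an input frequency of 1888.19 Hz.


Step 1 — cutoff frequency:
fc = 1 / (2*pi*R*C)
C = 0.1 uF = 1e-07 F
fc = 1 / (2*pi*4700*1e-07)
   = 338.628 Hz

Step 2 — magnitude at f = 1888.19 Hz:
|H(f)| = 1 / sqrt(1 + (f/fc)^2)
f/fc = 1888.19 / 338.628 = 5.576001
|H| = 1 / sqrt(1 + 31.091787) = 0.1765237
|H|_dB = 20*log10(0.1765237) = -15.06 dB

fc = 338.628 Hz; |H(1888.19 Hz)| = -15.06 dB


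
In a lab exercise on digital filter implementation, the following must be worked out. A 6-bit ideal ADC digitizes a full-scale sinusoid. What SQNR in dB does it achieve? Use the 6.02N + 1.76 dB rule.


Theoretical SNR for a full-scale sinusoid:
SNR = 6.02 * N + 1.76
    = 6.02 * 6 + 1.76
    = 36.12 + 1.76
    = 37.88 dB

37.88 dB


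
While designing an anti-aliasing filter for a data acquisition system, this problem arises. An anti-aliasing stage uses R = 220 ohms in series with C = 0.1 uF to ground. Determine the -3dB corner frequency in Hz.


Cutoff frequency of a first-order RC filter:
fc = 1 / (2 * pi * R * C)
C = 0.1 uF = 1e-07 F
fc = 1 / (2 * pi * 220 * 1e-07)
   = 1 / 0.00013823007675795
   = 7234.315595 Hz

7234.315595 Hz


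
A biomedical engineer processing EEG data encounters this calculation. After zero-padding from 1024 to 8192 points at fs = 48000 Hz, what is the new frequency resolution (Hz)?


Frequency resolution after zero-padding:
N_padded = 1024 * 8 = 8192
df = fs / N_padded
   = 48000 / 8192
   = 5.8594 Hz

5.8594 Hz


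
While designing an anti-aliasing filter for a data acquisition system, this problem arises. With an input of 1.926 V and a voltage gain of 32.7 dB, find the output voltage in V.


Output voltage from dB gain:
V_out = V_in * 10^(gain_dB / 20)
      = 1.926 * 10^(32.7 / 20)
      = 1.926 * 43.151908
      = 83.1106 V

83.1106 V


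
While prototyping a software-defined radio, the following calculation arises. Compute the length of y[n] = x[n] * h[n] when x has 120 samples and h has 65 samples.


Linear convolution output length:
L = N + M - 1
  = 120 + 65 - 1
  = 184 samples

184


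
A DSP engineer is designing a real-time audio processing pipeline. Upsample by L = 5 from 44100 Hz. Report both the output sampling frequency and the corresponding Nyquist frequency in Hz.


Step 1 — output sample rate after interpolation by L:
fs_out = L * fs_in = 5 * 44100 = 220500 Hz

Step 2 — Nyquist frequency of the output stream:
f_Nyq = fs_out / 2 = 220500 / 2 = 110250.0 Hz

fs_out = 220500 Hz; f_Nyquist = 110250.0 Hz


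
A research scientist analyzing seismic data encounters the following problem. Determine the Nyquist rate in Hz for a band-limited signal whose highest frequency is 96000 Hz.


The Nyquist rate is twice the maximum frequency component.
fs_min = 2 * fmax
      = 2 * 96000
      = 192000 Hz

192000


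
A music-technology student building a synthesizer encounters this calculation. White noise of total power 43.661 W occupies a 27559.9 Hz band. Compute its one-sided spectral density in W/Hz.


Power spectral density:
PSD = P / BW
    = 43.661 / 27559.9
    = 0.00158422 W/Hz

0.00158422 W/Hz


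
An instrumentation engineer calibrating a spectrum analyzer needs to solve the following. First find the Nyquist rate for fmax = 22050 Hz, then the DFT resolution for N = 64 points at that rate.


Step 1 — Nyquist sampling rate:
fs = 2 * fmax = 2 * 22050 = 44100 Hz

Step 2 — DFT bin spacing:
df = fs / N = 44100 / 64 = 689.0625 Hz

689.0625 Hz


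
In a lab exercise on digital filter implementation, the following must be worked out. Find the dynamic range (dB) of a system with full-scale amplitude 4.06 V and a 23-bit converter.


Dynamic range from full-scale to LSB:
V_min = V_max / 2^bits = 4.06 / 2^23
DR = 20 * log10(V_max / V_min)
   = 20 * log10(2^23)
   = 20 * 23 * log10(2)
   = 138.47 dB

138.47 dB


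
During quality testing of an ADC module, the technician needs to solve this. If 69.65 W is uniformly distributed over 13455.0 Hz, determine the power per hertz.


Power spectral density:
PSD = P / BW
    = 69.65 / 13455.0
    = 0.00517651 W/Hz

0.00517651 W/Hz


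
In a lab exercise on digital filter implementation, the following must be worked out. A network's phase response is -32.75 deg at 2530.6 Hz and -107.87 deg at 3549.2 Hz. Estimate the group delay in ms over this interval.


Group delay from phase difference:
tau = -d(phi)/d(omega)
d(phi) = -75.12 deg = -1.311091 rad
d(omega) = 2*pi*(3549.2 - 2530.6) = 6400.0526 rad/s
tau = -(-1.311091) / 6400.0526
    = 0.2049 ms

0.2049 ms


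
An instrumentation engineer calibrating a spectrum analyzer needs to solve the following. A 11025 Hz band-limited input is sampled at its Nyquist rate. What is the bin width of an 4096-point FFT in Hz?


Step 1 — Nyquist sampling rate:
fs = 2 * fmax = 2 * 11025 = 22050 Hz

Step 2 — DFT bin spacing:
df = fs / N = 22050 / 4096 = 5.3833 Hz

5.3833 Hz


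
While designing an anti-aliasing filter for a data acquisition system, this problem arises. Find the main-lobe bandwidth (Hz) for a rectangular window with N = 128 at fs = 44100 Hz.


Main lobe width for a rectangular window:
Width = 2 * fs / N
      = 2 * 44100 / 128
      = 88200 / 128
      = 689.062 Hz

689.062 Hz


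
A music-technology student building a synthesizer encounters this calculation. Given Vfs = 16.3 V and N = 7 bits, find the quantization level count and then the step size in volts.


Step 1 — number of quantization levels:
L = 2^N = 2^7 = 128

Step 2 — LSB step size:
delta = Vfs / L
      = 16.3 / 128
      = 0.12734375 V

Levels = 128; step size = 0.12734375 V


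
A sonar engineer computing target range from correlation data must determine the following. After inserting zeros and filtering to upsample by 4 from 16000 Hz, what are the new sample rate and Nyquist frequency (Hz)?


Step 1 — output sample rate after interpolation by L:
fs_out = L * fs_in = 4 * 16000 = 64000 Hz

Step 2 — Nyquist frequency of the output stream:
f_Nyq = fs_out / 2 = 64000 / 2 = 32000.0 Hz

fs_out = 64000 Hz; f_Nyquist = 32000.0 Hz
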